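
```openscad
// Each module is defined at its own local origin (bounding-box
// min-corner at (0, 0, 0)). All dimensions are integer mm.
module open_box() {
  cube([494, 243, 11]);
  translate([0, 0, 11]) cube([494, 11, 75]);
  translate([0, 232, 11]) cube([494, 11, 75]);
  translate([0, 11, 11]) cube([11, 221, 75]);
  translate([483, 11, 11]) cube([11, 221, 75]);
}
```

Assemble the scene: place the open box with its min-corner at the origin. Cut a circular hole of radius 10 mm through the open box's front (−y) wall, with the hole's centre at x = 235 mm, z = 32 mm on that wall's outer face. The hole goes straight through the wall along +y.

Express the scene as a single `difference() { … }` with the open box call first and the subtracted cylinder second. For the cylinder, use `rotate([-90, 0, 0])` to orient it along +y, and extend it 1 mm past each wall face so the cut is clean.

difference() {
  open_box();
  translate([235, -1, 32]) rotate([-90, 0, 0]) cylinder(h = 13, r = 10);
}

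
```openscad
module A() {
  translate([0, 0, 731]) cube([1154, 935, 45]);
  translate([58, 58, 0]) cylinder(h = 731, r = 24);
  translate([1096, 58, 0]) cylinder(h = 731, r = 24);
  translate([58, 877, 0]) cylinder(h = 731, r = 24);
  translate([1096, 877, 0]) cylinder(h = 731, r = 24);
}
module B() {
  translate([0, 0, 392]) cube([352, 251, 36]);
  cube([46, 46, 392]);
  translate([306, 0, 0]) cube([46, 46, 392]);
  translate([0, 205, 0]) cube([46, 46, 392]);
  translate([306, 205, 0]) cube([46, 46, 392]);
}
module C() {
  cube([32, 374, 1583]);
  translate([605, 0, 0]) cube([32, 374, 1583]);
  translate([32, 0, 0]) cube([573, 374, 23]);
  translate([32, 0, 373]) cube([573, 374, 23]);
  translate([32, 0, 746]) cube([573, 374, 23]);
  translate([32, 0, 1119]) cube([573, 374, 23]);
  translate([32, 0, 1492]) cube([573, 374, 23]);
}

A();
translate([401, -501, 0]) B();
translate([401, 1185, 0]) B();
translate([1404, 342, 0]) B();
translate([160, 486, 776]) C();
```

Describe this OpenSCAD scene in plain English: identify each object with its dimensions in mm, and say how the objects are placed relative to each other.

A is a rectangular dining table. The top is 1154×935×45 mm with its upper surface at z = 776 mm. It stands on four round legs of 48 mm diameter, each leg's bounding box inset 34 mm from the nearest pair of top edges, running from the floor to the underside of the top.

B is a simple wooden stool: a rectangular seat 352 mm (x) by 251 mm (y), 36 mm thick, top face at z = 428 mm, on four square legs, each 46×46 mm in cross-section. The legs rest on z = 0, each flush with a corner of the seat.

C is an open bookshelf. Two side panels, each 32 mm thick, 374 mm deep and 1583 mm tall, stand 637 mm apart (outside-to-outside). Between them sit 5 shelves, each 23 mm thick and 374 mm deep, spanning the full gap between the sides. The bottom shelf rests on the floor (its underside at z = 0) and the clear gap between one shelf's top and the next shelf's underside is 350 mm.

Three stools sit around the table at the −y, +y, +x sides. The bookshelf is on top of the table.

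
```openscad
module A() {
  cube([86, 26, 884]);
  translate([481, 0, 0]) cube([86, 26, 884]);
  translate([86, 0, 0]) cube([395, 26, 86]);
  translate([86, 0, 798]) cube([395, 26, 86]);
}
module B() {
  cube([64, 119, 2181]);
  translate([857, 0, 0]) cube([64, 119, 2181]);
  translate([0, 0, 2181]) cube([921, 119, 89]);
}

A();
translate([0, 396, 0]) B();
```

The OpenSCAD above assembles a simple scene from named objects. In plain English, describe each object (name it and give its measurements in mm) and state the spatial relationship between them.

A is a picture frame with a 395×712 mm rectangular opening (x by z) and a uniform 86 mm border on every side. Frame depth is 26 mm along y. It is built from two vertical stiles running the full outside height and two horizontal rails spanning the gap between the stiles.

B is a door frame. The clear opening is 793 mm wide and 2181 mm high. Two 64 mm wide jambs, 119 mm deep, stand either side of the opening from the floor to the top of the opening. A 89 mm thick head sits across the top of both jambs, spanning the full outside width of the frame.

The door frame is on the floor beside the picture frame on its +y side.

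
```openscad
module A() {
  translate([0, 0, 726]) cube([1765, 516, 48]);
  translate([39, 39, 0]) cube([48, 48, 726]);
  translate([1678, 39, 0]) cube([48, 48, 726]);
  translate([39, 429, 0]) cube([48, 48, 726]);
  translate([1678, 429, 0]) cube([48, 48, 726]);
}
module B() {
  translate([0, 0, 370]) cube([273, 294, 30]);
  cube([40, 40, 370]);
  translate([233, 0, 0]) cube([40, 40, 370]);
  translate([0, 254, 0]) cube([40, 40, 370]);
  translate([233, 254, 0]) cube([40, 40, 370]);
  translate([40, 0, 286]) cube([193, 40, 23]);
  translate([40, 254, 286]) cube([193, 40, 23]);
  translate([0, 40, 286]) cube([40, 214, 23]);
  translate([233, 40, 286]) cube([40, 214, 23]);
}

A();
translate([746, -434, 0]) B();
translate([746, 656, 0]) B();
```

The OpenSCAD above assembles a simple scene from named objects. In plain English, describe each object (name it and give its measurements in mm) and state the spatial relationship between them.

A is a table: top 1765 mm (x) × 516 mm (y), 48 mm thick, upper face at z = 774 mm, on four 48×48 mm square legs, each inset 39 mm from the nearest pair of top edges, running from z = 0 to the bottom of the top.

B is a simple wooden stool: a rectangular seat 273 mm (x) by 294 mm (y), 30 mm thick, top face at z = 400 mm, on four square legs, each 40×40 mm in cross-section. The legs rest on z = 0, each flush with a corner of the seat. Four stretchers, 40 mm wide and 23 mm tall, connect adjacent legs with their undersides at z = 286 mm, each running between the inner faces of the legs it joins and aligned with the legs' outer faces on the other axis.

Two stools sit around the table at the −y, +y sides.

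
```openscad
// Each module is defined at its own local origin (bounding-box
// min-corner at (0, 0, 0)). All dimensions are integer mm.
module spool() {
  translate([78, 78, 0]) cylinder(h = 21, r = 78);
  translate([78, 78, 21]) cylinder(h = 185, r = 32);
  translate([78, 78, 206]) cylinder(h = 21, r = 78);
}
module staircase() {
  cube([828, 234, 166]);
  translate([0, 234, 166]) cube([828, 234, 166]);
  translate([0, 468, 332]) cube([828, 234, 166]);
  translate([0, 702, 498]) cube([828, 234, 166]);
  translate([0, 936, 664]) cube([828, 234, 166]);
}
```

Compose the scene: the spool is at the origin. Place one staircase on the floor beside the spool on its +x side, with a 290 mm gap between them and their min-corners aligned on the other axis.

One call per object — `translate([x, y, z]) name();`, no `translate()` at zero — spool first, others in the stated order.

spool();
translate([446, 0, 0]) staircase();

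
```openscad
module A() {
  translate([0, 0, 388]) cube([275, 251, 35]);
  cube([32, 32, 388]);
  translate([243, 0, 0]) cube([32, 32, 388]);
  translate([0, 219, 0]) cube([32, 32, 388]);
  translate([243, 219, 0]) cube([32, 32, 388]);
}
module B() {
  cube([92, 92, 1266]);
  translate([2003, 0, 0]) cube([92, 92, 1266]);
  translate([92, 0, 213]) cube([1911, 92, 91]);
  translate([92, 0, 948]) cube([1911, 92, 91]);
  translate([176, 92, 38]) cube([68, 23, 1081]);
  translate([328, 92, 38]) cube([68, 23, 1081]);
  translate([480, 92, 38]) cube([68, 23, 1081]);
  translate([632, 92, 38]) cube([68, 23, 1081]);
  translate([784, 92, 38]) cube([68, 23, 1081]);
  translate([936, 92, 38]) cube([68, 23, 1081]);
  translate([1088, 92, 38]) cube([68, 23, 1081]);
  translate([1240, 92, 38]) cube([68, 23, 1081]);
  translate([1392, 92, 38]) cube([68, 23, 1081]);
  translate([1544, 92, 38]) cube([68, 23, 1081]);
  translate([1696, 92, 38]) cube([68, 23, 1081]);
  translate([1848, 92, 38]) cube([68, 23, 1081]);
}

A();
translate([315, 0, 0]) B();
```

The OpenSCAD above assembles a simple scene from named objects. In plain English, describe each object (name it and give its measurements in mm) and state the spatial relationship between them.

A is a simple wooden stool: a rectangular seat 275 mm (x) by 251 mm (y), 35 mm thick, top face at z = 423 mm, on four square legs, each 32×32 mm in cross-section. The legs rest on z = 0, each flush with a corner of the seat.

B is a fence section. Two 92×92 mm posts, 1266 mm tall, stand on the floor with a clear span of 1911 mm between their inner faces. Two horizontal rails of 92×91 mm section span the gap between the posts with their undersides at z = 213 mm and z = 948 mm, flush with the posts' −y face. 12 pickets, each 68 mm wide, 23 mm thick and 1081 mm tall, are fixed to the +y face of the rails with their bottoms at z = 38 mm, evenly spaced across the span with equal gaps (rounded down to the nearest mm) at the −x end and between each pair — any rounding remainder accumulates at the +x end.

The fence section is on the floor beside the stool on its +x side.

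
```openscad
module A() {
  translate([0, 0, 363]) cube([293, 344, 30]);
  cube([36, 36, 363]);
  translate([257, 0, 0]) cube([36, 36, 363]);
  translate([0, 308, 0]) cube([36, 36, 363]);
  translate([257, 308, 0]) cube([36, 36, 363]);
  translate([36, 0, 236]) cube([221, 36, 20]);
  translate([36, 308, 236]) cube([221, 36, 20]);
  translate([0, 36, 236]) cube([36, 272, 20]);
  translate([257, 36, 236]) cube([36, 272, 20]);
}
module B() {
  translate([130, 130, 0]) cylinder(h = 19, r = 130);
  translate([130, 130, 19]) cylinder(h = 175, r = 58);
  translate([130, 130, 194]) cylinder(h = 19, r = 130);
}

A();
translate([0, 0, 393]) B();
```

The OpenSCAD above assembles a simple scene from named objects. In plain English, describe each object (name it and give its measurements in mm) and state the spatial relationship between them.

A is a four-legged stool. The seat is a 293×344×30 mm slab whose top surface is at z = 393 mm; four square legs, each 36×36 mm in cross-section, run from the floor (z = 0) to the underside of the seat, each flush with a corner of the seat. Four stretchers, 36 mm wide and 20 mm tall, connect adjacent legs with their undersides at z = 236 mm, each running between the inner faces of the legs it joins and aligned with the legs' outer faces on the other axis.

B is a spool: two coaxial disc flanges of radius 130 mm and thickness 19 mm, joined by a core cylinder of radius 58 mm and height 175 mm. The lower flange rests on z = 0 and the three cylinders share a vertical axis.

The spool is on top of the stool.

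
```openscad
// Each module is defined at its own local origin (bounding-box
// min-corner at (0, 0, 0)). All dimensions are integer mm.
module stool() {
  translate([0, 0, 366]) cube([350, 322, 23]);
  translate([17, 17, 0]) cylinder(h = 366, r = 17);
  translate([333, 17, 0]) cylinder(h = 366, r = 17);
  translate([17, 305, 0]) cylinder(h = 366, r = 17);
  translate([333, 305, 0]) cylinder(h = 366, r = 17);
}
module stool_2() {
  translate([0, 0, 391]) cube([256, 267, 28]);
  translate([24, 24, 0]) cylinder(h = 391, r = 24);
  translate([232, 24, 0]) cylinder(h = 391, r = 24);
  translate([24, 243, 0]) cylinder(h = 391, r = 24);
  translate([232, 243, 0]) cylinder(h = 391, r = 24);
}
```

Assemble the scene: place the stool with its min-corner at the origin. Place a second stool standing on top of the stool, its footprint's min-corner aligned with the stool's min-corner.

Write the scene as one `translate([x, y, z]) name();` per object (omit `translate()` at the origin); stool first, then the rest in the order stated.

stool();
translate([0, 0, 389]) stool_2();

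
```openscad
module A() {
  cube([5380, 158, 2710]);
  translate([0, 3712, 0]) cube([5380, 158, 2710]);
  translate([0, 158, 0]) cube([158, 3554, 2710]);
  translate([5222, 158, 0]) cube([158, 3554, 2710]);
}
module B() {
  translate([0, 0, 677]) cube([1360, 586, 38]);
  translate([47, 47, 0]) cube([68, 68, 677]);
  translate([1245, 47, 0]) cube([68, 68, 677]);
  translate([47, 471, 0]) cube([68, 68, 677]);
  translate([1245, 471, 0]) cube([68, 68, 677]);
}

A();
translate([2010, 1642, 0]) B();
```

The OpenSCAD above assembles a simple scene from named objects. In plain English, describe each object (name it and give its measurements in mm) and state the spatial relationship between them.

A is a box-shaped house frame (walls only): outside footprint 5380×3870 mm, wall height 2710 mm, wall thickness 158 mm. The two y-facing walls run the full x-width; the two x-facing walls fit between the inner faces of the y-facing walls.

B is a rectangular dining table. The top is 1360×586×38 mm with its upper surface at z = 715 mm. It stands on four 68×68 mm square legs, each inset 47 mm from the nearest pair of top edges, running from the floor to the underside of the top.

The table sits inside the house frame, centred.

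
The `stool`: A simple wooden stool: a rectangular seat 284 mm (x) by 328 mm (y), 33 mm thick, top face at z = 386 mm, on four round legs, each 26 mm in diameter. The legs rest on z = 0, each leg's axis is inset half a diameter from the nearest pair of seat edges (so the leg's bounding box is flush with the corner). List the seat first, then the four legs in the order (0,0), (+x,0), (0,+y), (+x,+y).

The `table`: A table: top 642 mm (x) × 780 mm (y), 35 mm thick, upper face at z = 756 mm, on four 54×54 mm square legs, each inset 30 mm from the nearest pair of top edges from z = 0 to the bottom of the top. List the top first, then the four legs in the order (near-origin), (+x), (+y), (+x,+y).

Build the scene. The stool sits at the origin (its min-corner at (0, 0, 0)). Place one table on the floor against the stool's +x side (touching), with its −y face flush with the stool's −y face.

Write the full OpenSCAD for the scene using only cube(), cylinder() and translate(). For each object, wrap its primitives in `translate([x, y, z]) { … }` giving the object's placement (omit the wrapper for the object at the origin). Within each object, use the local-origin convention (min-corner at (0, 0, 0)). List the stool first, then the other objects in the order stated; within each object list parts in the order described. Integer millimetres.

translate([0, 0, 353]) cube([284, 328, 33]);
translate([13, 13, 0]) cylinder(h = 353, r = 13);
translate([271, 13, 0]) cylinder(h = 353, r = 13);
translate([13, 315, 0]) cylinder(h = 353, r = 13);
translate([271, 315, 0]) cylinder(h = 353, r = 13);
translate([284, 0, 0]) {
  translate([0, 0, 721]) cube([642, 780, 35]);
  translate([30, 30, 0]) cube([54, 54, 721]);
  translate([558, 30, 0]) cube([54, 54, 721]);
  translate([30, 696, 0]) cube([54, 54, 721]);
  translate([558, 696, 0]) cube([54, 54, 721]);
}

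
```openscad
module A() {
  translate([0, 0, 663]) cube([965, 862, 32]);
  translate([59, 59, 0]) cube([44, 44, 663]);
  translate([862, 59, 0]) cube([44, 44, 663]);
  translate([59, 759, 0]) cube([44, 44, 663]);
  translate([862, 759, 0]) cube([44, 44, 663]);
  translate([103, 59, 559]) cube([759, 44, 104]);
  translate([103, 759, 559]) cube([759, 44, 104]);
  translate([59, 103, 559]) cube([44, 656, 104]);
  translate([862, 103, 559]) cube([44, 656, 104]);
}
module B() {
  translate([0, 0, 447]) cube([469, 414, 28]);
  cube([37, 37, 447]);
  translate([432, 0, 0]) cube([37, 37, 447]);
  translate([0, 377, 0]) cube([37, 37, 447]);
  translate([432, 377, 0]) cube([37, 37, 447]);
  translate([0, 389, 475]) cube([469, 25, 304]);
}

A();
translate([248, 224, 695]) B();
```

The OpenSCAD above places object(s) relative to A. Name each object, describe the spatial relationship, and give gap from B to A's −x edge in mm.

The chair's min-x is at 248; the table's min-x is 0; gap = 248 mm.

A is a table. B is a chair. The chair is on top of the table, centred. The gap from the chair to the table's −x edge is 248 mm.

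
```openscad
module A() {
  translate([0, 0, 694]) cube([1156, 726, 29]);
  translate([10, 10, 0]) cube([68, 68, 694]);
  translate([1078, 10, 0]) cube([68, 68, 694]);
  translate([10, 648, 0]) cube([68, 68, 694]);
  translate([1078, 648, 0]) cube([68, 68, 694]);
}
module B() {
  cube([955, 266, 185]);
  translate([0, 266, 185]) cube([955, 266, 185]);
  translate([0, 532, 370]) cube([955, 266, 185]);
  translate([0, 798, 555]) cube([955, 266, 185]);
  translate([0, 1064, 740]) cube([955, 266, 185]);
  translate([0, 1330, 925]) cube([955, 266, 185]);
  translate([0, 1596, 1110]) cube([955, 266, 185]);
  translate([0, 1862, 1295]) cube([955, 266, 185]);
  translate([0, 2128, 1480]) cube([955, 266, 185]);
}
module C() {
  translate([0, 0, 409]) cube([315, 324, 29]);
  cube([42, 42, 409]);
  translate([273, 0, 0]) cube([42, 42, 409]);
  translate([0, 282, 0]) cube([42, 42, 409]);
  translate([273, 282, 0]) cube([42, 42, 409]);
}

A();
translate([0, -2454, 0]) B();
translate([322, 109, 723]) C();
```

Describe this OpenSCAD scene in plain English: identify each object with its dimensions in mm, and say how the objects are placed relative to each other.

A is a table: top 1156 mm (x) × 726 mm (y), 29 mm thick, upper face at z = 723 mm, on four 68×68 mm square legs, each inset 10 mm from the nearest pair of top edges, running from z = 0 to the bottom of the top.

B is a straight staircase of 9 solid steps. Each step is 955 mm wide (x), 266 mm deep (y, the going) and 185 mm tall (the rise). The first step rests on the floor; each subsequent step sits one going further in +y and one rise higher in +z, directly behind and above the previous step with no overlap.

C is a simple wooden stool: a rectangular seat 315 mm (x) by 324 mm (y), 29 mm thick, top face at z = 438 mm, on four square legs, each 42×42 mm in cross-section. The legs rest on z = 0, each flush with a corner of the seat.

The staircase is on the floor beside the table on its −y side. The stool is on top of the table.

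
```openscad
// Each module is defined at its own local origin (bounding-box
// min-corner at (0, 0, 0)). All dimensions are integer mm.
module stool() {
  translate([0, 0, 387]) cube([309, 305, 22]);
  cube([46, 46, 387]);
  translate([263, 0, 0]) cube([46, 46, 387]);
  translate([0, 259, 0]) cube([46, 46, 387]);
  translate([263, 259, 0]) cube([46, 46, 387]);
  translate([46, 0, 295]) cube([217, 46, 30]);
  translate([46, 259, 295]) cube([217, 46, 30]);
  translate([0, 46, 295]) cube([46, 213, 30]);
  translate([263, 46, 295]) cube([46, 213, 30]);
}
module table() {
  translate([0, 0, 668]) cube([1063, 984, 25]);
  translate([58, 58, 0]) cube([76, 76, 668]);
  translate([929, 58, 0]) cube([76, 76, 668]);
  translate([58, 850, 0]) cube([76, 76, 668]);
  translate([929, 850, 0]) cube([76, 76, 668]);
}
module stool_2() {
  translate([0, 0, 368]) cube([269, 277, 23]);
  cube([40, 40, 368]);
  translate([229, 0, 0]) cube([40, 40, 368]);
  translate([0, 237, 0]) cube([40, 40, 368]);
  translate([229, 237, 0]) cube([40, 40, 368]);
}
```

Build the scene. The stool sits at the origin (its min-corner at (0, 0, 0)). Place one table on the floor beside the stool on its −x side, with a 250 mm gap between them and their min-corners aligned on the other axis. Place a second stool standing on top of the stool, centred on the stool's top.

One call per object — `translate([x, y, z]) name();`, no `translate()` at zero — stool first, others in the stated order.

stool();
translate([-1313, 0, 0]) table();
translate([20, 14, 409]) stool_2();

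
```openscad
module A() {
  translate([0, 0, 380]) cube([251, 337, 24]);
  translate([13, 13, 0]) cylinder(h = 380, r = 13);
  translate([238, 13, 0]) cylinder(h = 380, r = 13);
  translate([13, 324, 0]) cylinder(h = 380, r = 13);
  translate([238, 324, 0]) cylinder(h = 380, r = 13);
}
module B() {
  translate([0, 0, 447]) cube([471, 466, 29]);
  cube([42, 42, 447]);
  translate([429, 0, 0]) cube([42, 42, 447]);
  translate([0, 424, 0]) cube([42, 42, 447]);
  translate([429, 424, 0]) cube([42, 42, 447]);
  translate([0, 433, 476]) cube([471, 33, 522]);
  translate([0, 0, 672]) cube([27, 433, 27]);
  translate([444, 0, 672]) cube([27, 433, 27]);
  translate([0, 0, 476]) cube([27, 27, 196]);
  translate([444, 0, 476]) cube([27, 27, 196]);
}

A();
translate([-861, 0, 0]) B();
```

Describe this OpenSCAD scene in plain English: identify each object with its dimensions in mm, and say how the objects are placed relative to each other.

A is a simple wooden stool: a rectangular seat 251 mm (x) by 337 mm (y), 24 mm thick, top face at z = 404 mm, on four round legs, each 26 mm in diameter. The legs rest on z = 0, each leg's axis is inset half a diameter from the nearest pair of seat edges (so the leg's bounding box is flush with the corner).

B is a chair. The seat is a 471×466×29 mm slab with its top at z = 476 mm, on four 42×42 mm corner legs (flush with the seat edges, standing on z = 0). A flat backrest 33 mm thick, 522 mm tall, spans the full seat width and rises from the seat top along its +y edge, rear face flush with the rear of the seat. Two armrests of 27×27 mm section run along each side from the seat's front edge to the front of the backrest, top faces 223 mm above the seat top and outer faces flush with the seat's x-edges; a 27×27 mm post under the front of each armrest stands on the seat at the front corner.

The chair is on the floor beside the stool on its −x side.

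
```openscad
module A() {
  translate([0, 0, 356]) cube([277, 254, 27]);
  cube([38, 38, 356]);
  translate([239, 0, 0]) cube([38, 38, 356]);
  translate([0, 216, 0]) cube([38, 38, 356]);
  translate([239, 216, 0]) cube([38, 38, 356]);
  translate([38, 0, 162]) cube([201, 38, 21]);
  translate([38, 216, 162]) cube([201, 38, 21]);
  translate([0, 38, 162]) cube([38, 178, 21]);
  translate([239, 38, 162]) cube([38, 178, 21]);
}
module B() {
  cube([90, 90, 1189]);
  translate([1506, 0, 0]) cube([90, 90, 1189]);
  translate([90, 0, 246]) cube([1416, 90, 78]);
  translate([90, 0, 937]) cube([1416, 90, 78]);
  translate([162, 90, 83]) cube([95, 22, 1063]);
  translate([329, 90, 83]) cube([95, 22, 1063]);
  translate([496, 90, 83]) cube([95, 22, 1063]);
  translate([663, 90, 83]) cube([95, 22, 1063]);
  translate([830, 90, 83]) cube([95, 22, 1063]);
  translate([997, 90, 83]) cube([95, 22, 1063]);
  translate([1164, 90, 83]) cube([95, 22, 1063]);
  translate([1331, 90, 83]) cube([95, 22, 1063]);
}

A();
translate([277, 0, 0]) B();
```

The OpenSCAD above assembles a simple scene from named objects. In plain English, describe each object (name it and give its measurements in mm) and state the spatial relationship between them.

A is a four-legged stool. The seat is 277×254 mm, 27 mm thick, top at z = 383 mm. It stands on four square legs, each 38×38 mm in cross-section, from z = 0 to the seat underside, each flush with a corner of the seat. Four stretchers, 38 mm wide and 21 mm tall, connect adjacent legs with their undersides at z = 162 mm, each running between the inner faces of the legs it joins and aligned with the legs' outer faces on the other axis.

B is a fence section. Two 90×90 mm posts, 1189 mm tall, stand on the floor with a clear span of 1416 mm between their inner faces. Two horizontal rails of 90×78 mm section span the gap between the posts with their undersides at z = 246 mm and z = 937 mm, flush with the posts' −y face. 8 pickets, each 95 mm wide, 22 mm thick and 1063 mm tall, are fixed to the +y face of the rails with their bottoms at z = 83 mm, evenly spaced across the span with equal gaps (rounded down to the nearest mm) at the −x end and between each pair — any rounding remainder accumulates at the +x end.

The fence section is against the stool's +x side, with their −y faces flush.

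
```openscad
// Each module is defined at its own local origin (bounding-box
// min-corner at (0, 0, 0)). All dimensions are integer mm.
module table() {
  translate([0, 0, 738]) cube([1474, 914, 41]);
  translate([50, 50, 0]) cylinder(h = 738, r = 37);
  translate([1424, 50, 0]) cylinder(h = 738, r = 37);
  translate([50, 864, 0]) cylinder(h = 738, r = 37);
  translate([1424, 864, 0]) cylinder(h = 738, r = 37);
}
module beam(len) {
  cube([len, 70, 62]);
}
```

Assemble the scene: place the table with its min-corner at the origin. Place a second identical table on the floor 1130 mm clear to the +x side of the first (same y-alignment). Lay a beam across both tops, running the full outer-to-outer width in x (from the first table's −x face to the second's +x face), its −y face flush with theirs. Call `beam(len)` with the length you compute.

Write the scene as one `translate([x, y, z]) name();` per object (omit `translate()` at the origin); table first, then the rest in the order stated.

table();
translate([2604, 0, 0]) table();
translate([0, 0, 779]) beam(4078);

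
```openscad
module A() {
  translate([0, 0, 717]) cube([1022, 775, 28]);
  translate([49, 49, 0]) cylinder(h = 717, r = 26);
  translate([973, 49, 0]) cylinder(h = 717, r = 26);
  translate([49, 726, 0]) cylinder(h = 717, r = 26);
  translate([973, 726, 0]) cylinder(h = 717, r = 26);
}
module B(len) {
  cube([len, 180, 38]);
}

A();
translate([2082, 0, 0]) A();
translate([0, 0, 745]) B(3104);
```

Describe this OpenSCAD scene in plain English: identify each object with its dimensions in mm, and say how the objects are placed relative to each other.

A is a rectangular dining table. The top is 1022×775×28 mm with its upper surface at z = 745 mm. It stands on four round legs of 52 mm diameter, each leg's bounding box inset 23 mm from the nearest pair of top edges, running from the floor to the underside of the top.

B is a rectangular beam 3104 mm long (x), 180 mm deep (y), 38 mm thick (z).

The beam spans the tops of two tables placed 1060 mm apart, resting at z = 745 mm.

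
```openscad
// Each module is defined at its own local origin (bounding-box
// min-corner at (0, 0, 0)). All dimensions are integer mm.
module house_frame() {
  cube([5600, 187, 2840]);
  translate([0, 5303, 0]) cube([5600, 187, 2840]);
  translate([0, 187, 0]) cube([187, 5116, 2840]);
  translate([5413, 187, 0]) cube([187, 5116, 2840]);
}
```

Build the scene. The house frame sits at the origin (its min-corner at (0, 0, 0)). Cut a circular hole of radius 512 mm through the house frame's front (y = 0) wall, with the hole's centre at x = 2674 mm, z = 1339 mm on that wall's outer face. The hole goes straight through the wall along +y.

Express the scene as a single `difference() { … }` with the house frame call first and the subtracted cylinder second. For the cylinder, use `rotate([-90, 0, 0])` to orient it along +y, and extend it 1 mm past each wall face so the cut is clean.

difference() {
  house_frame();
  translate([2674, -1, 1339]) rotate([-90, 0, 0]) cylinder(h = 189, r = 512);
}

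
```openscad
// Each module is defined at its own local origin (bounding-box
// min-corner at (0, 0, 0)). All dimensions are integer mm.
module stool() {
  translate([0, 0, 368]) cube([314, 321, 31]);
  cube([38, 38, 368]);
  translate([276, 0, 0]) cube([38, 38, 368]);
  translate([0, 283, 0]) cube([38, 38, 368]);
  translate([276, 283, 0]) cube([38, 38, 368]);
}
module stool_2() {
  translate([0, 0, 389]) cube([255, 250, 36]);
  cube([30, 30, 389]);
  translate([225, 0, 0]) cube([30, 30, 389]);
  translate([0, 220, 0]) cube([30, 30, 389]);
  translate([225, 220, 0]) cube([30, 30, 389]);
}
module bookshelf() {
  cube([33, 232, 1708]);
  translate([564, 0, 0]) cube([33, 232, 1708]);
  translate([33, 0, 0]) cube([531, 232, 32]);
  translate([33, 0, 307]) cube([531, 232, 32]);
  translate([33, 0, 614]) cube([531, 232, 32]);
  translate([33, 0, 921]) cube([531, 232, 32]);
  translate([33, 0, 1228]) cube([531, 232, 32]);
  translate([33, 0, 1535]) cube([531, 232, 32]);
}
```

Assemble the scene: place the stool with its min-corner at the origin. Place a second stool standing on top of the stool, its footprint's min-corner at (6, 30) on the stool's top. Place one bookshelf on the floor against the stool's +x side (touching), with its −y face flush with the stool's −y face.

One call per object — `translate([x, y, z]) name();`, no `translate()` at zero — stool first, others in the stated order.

stool();
translate([6, 30, 399]) stool_2();
translate([314, 0, 0]) bookshelf();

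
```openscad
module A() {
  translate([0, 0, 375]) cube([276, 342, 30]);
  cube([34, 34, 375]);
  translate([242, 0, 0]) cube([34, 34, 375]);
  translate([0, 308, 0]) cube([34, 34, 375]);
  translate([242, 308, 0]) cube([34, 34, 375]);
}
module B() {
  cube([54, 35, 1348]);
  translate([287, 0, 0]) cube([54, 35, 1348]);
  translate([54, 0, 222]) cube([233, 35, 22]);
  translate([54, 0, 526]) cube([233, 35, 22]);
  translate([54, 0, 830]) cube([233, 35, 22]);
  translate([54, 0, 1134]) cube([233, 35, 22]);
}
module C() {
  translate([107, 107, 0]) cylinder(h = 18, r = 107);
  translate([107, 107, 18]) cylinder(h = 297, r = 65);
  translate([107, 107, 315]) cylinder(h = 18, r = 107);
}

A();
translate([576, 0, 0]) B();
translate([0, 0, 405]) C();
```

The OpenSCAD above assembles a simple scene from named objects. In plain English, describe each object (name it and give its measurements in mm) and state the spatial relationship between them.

A is a simple wooden stool: a rectangular seat 276 mm (x) by 342 mm (y), 30 mm thick, top face at z = 405 mm, on four square legs, each 34×34 mm in cross-section. The legs rest on z = 0, each flush with a corner of the seat.

B is a straight ladder. Two 54×35 mm vertical rails, 1348 mm tall, stand 341 mm apart (outside-to-outside) with their front faces coplanar on the −y side. 4 rungs, each 35 mm deep and 22 mm tall, span between the inner faces of the rails, front faces flush with the rails. The lowest rung's underside is at z = 222 mm and rungs are spaced 304 mm apart (underside to underside).

C is a spool: two coaxial disc flanges of radius 107 mm and thickness 18 mm, joined by a core cylinder of radius 65 mm and height 297 mm. The lower flange rests on z = 0 and the three cylinders share a vertical axis.

The ladder is on the floor beside the stool on its +x side. The spool is on top of the stool.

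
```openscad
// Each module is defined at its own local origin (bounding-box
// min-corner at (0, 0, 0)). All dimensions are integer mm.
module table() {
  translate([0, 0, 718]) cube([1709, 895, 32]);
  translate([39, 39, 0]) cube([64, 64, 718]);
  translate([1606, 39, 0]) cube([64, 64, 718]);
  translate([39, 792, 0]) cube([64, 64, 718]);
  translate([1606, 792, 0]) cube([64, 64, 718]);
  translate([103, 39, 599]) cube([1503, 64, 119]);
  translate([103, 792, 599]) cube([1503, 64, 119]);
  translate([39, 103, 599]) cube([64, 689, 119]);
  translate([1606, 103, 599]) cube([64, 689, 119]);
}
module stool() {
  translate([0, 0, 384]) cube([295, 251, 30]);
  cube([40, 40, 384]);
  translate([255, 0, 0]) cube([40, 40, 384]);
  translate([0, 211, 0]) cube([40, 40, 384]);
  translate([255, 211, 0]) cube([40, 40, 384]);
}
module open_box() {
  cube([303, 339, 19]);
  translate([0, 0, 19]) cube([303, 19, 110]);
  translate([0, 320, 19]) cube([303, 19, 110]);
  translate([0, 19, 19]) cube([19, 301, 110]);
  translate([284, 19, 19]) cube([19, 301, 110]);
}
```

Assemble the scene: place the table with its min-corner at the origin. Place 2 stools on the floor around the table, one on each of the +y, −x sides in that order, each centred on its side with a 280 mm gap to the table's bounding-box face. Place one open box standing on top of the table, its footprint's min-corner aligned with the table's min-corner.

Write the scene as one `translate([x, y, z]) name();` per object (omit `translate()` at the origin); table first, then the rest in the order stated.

table();
translate([707, 1175, 0]) stool();
translate([-575, 322, 0]) stool();
translate([0, 0, 750]) open_box();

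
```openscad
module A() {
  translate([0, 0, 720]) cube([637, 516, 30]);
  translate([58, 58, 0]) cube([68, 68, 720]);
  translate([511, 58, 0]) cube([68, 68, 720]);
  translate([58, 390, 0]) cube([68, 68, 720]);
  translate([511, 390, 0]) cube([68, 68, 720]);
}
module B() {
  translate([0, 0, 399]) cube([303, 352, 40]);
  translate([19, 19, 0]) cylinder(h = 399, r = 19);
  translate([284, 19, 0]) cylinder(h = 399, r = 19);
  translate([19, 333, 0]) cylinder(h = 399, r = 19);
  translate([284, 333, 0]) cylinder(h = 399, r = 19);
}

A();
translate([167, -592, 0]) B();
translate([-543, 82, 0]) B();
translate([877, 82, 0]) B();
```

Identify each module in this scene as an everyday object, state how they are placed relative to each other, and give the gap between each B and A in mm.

Each stool's nearest face is 240 mm from the table's bounding box.

A is a table. B is a stool. Three stools sit around the table at the −y, −x, +x sides. The gap between each stool and the table is 240 mm.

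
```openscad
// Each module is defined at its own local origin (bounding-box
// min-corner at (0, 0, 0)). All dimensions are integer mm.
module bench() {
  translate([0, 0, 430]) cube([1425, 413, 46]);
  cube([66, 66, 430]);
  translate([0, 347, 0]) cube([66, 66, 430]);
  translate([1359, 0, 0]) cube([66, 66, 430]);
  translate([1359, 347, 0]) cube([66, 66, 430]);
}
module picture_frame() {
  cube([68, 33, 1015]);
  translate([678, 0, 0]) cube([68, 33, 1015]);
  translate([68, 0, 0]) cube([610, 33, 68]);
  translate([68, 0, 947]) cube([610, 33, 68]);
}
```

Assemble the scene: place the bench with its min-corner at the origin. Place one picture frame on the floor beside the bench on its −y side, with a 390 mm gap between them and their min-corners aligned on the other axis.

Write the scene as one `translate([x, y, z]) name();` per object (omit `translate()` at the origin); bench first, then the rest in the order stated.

bench();
translate([0, -423, 0]) picture_frame();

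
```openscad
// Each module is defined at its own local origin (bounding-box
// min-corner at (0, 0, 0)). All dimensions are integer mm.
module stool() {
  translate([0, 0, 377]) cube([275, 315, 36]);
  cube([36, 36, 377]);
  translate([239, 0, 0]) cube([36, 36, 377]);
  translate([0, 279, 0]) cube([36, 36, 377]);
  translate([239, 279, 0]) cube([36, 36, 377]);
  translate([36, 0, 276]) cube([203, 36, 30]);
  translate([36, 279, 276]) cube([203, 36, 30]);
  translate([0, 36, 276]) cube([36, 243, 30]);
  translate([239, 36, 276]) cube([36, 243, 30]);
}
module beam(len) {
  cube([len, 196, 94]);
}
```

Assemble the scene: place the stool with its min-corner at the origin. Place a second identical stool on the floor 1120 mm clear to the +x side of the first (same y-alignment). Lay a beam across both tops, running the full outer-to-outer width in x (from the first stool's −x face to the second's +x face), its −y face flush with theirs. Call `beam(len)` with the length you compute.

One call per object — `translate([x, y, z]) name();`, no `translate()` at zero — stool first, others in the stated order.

stool();
translate([1395, 0, 0]) stool();
translate([0, 0, 413]) beam(1670);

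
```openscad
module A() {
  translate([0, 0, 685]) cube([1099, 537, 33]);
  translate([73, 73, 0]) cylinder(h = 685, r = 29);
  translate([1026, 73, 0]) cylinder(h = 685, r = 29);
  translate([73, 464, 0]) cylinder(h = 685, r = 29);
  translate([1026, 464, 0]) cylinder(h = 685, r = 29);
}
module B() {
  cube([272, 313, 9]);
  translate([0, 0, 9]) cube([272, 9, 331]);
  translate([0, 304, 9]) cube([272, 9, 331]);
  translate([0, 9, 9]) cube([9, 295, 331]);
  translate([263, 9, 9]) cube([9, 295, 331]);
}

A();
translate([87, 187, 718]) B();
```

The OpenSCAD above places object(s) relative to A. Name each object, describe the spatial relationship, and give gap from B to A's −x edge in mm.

The open box's min-x is at 87; the table's min-x is 0; gap = 87 mm.

A is a table. B is an open box. The open box is on top of the table. The gap from the open box to the table's −x edge is 87 mm.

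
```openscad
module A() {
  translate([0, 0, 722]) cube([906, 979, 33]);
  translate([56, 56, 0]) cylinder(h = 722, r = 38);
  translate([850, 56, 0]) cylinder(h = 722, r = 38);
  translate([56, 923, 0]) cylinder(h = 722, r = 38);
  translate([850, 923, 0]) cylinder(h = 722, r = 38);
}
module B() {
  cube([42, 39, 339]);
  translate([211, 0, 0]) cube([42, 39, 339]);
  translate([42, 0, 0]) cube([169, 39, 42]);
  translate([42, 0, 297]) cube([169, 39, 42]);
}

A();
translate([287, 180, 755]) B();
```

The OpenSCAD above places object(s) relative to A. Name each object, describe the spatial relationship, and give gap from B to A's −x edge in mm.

The picture frame's min-x is at 287; the table's min-x is 0; gap = 287 mm.

A is a table. B is a picture frame. The picture frame is on top of the table. The gap from the picture frame to the table's −x edge is 287 mm.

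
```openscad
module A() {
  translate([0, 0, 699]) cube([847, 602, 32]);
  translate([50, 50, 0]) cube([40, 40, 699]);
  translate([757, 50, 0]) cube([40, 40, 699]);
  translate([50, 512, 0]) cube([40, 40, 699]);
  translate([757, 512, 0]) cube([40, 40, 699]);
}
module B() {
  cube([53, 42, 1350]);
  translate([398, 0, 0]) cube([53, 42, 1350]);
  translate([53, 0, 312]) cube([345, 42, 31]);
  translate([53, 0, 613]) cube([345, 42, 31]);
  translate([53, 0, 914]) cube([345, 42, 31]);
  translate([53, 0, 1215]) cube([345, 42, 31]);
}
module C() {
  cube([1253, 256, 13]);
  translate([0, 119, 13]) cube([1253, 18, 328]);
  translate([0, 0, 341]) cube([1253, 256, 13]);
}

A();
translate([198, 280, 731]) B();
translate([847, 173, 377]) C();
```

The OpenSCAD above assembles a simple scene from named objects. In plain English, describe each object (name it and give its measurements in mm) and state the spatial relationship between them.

A is a table with a 847×602 mm rectangular top, 32 mm thick, top surface at z = 731 mm, supported by four 40×40 mm square legs, each inset 50 mm from the nearest pair of top edges, running from the floor.

B is a straight ladder. Two 53×42 mm vertical rails, 1350 mm tall, stand 451 mm apart (outside-to-outside) with their front faces coplanar on the −y side. 4 rungs, each 42 mm deep and 31 mm tall, span between the inner faces of the rails, front faces flush with the rails. The lowest rung's underside is at z = 312 mm and rungs are spaced 301 mm apart (underside to underside).

C is an I-beam lying along x, 1253 mm long. Overall section height 354 mm. Two flanges 256 mm wide (y) and 13 mm thick, one on the floor and one at the top; a web 18 mm thick runs between them, centred on the flange width.

The ladder is on top of the table, centred. The I-beam is beside the table with their tops flush at z = 731.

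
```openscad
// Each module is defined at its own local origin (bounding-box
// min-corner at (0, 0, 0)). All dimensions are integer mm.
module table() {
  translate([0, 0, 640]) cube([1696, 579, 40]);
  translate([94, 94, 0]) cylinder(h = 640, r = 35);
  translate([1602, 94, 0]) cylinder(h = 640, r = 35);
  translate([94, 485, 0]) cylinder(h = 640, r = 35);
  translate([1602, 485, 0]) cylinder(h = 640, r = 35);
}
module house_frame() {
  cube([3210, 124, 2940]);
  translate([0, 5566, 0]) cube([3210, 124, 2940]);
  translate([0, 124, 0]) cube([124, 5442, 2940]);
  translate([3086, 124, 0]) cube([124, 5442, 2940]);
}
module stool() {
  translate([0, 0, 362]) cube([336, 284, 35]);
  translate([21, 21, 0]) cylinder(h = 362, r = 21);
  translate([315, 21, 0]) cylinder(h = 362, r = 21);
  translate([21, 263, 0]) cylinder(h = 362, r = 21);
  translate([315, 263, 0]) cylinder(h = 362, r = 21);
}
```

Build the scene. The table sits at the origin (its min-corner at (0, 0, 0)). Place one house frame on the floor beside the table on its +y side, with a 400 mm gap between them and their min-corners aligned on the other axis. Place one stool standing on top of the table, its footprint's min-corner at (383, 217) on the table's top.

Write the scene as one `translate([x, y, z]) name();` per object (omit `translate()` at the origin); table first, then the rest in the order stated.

table();
translate([0, 979, 0]) house_frame();
translate([383, 217, 680]) stool();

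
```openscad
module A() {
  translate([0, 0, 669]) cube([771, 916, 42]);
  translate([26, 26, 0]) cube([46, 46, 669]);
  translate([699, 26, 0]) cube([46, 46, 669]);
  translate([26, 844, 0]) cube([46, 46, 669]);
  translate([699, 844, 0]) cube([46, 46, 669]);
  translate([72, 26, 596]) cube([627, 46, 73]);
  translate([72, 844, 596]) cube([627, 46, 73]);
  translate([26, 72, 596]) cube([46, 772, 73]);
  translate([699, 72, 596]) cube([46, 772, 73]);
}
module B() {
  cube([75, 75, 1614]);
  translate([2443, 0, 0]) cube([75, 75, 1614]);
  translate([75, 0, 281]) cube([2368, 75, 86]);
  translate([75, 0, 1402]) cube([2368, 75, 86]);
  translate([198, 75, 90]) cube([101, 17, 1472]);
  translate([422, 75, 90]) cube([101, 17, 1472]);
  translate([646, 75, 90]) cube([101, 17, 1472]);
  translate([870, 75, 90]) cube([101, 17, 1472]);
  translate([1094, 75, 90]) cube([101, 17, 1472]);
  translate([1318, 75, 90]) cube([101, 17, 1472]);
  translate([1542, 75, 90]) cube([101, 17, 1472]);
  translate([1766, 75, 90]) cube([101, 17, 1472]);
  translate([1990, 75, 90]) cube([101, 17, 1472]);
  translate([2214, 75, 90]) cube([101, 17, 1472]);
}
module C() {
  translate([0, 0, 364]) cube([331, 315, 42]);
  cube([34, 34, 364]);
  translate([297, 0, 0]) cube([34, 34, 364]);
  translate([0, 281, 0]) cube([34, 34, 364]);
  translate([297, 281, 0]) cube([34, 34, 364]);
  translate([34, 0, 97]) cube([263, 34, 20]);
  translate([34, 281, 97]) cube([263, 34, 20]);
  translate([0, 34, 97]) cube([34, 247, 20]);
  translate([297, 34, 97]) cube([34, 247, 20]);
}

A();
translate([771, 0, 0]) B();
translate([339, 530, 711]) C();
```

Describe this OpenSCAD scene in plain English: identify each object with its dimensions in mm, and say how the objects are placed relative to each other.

A is a table with a 771×916 mm rectangular top, 42 mm thick, top surface at z = 711 mm, supported by four 46×46 mm square legs, each inset 26 mm from the nearest pair of top edges, running from the floor. Four apron rails, 46 mm thick and 73 mm tall, run between adjacent legs with their top edges flush with the underside of the top and their outer faces flush with the legs' outer faces.

B is a fence section. Two 75×75 mm posts, 1614 mm tall, stand on the floor with a clear span of 2368 mm between their inner faces. Two horizontal rails of 75×86 mm section span the gap between the posts with their undersides at z = 281 mm and z = 1402 mm, flush with the posts' −y face. 10 pickets, each 101 mm wide, 17 mm thick and 1472 mm tall, are fixed to the +y face of the rails with their bottoms at z = 90 mm, evenly spaced across the span with equal gaps (rounded down to the nearest mm) at the −x end and between each pair — any rounding remainder accumulates at the +x end.

C is a four-legged stool. The seat is 331×315 mm, 42 mm thick, top at z = 406 mm. It stands on four square legs, each 34×34 mm in cross-section, from z = 0 to the seat underside, each flush with a corner of the seat. Four stretchers, 34 mm wide and 20 mm tall, connect adjacent legs with their undersides at z = 97 mm, each running between the inner faces of the legs it joins and aligned with the legs' outer faces on the other axis.

The fence section is against the table's +x side, with their −y faces flush. The stool is on top of the table.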